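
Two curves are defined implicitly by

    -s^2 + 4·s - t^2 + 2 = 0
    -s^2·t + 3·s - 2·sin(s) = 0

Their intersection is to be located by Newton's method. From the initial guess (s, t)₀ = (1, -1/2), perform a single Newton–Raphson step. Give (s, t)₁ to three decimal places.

(-0.335, -2.580)

At (1, -1/2): F = (4.750, 1.81706).
Jacobian J = [[-2·s + 4, -2·t], [-2·s·t - 2·cos(s) + 3, -s^2]].
At the point, J = [[2.000, 1.000], [2.91940, -1.000]] (det J = -4.91940).
Solving J·Δ = −F gives Δ = (-1.335, -2.080).
Then the next iterate is (s, t)₁ = (-0.335, -2.580).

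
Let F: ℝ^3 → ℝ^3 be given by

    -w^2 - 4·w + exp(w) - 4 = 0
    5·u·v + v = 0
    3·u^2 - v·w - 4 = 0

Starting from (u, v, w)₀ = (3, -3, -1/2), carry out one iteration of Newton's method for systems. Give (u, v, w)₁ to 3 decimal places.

(1.866, -1.063, -1.187)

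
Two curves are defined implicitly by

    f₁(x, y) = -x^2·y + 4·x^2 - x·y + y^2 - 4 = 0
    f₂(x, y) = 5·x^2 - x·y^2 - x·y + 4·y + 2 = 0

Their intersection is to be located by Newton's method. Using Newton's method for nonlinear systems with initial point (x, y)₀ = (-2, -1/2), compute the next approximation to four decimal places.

At (-2, -1/2): F = (13.2500, 19.5000).
Jacobian J = [[-2·x·y + 8·x - y, -x^2 - x + 2·y], [10·x - y^2 - y, -2·x·y - x + 4]].
At the point, J = [[-17.5000, -3.0000], [-19.7500, 4.0000]] (det J = -129.2500).
Solving J·Δ = −F gives Δ = (0.8627, -0.6156).
Then the next iterate is (x, y)₁ = (-1.1373, -1.1156).

(-1.1373, -1.1156)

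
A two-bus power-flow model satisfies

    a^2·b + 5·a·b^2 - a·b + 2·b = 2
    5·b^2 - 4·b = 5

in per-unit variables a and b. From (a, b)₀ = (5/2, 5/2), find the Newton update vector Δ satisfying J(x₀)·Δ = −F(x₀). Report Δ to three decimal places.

(-0.914, -0.774)

At (5/2, 5/2): F = (90.500, 16.250).
Jacobian J = [[2·a·b + 5·b^2 - b, a^2 + 10·a·b - a + 2], [0, 10·b - 4]].
At the point, J = [[41.250, 68.250], [0.000, 21.000]] (det J = 866.250).
Solving J·Δ = −F gives Δ = (-0.914, -0.774).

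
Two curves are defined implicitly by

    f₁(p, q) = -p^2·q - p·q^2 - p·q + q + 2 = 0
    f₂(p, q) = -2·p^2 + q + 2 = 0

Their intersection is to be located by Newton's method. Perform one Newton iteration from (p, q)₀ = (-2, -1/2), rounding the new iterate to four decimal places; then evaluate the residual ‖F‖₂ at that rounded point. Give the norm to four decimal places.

2.3274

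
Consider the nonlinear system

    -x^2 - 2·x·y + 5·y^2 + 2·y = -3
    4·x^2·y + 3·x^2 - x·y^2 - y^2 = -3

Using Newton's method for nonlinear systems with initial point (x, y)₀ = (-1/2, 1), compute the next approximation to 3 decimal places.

(0.031, 0.214)

At (-1/2, 1): F = (10.750, 4.250).
Jacobian J = [[-2·x - 2·y, -2·x + 10·y + 2], [8·x·y + 6·x - y^2, 4·x^2 - 2·x·y - 2·y]].
At the point, J = [[-1.000, 13.000], [-8.000, 0.000]] (det J = 104.000).
Solving J·Δ = −F gives Δ = (0.531, -0.786).
Then the next iterate is (x, y)₁ = (0.031, 0.214).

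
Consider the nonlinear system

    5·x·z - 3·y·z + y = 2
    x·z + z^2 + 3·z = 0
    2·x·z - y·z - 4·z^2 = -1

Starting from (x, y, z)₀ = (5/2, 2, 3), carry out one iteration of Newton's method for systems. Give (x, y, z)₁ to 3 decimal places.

(-0.375, -2.146, 1.533)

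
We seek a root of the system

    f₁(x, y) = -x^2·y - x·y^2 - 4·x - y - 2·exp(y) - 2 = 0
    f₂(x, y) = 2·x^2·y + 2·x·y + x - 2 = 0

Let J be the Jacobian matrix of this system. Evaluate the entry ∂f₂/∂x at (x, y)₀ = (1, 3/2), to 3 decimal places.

10.000

∂f₂/∂x = 4·x·y + 2·y + 1.
At (1, 3/2) this is 10.000.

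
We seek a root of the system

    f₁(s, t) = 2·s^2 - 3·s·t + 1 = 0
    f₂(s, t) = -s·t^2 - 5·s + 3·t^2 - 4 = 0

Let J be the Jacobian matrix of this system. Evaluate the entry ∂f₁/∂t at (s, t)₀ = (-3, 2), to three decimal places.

9.000

∂f₁/∂t = -3·s.
At (-3, 2) this is 9.000.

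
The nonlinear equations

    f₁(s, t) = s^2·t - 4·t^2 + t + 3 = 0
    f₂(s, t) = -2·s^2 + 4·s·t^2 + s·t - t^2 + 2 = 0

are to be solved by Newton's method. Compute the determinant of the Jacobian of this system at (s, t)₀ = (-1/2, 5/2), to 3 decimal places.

J = [[2·s·t, s^2 - 8·t + 1], [-4·s + 4·t^2 + t, 8·s·t + s - 2·t]].
At the point, J = [[-2.500, -18.750], [29.500, -15.500]].
det J = 591.875.

591.875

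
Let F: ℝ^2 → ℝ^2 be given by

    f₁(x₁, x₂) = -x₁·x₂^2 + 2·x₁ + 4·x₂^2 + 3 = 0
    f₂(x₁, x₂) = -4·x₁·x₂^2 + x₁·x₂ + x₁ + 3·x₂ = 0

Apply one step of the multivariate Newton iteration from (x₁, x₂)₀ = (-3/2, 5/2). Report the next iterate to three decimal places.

At (-3/2, 5/2): F = (34.375, 39.750).
Jacobian J = [[-x₂^2 + 2, -2·x₁·x₂ + 8·x₂], [-4·x₂^2 + x₂ + 1, -8·x₁·x₂ + x₁ + 3]].
At the point, J = [[-4.250, 27.500], [-21.500, 31.500]] (det J = 457.375).
Solving J·Δ = −F gives Δ = (0.023, -1.247).
Then the next iterate is (x₁, x₂)₁ = (-1.477, 1.253).

(-1.477, 1.253)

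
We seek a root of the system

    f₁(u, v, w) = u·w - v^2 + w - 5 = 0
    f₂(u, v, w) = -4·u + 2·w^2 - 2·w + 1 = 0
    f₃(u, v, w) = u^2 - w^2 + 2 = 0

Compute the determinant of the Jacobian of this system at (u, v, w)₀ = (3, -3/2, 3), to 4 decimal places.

J = [[w, -2·v, u + 1], [-4, 0, 4·w - 2], [2·u, 0, -2·w]].
At the point, J = [[3.0000, 3.0000, 4.0000], [-4.0000, 0.0000, 10.0000], [6.0000, 0.0000, -6.0000]].
det J = 108.0000.

108.0000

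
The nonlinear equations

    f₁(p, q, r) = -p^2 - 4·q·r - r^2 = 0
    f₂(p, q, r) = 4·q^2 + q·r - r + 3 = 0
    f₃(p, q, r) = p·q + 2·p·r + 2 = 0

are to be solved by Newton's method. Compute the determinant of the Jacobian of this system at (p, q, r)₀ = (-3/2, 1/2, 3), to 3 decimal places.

J = [[-2·p, -4·r, -4·q - 2·r], [0, 8·q + r, q - 1], [q + 2·r, p, 2·p]].
At the point, J = [[3.000, -12.000, -8.000], [0.000, 7.000, -0.500], [6.500, -1.500, -3.000]].
det J = 337.750.

337.750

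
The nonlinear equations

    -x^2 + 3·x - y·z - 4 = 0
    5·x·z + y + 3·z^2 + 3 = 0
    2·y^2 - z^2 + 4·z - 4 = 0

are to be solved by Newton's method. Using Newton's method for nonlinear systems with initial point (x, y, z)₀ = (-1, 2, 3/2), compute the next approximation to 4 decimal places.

At (-1, 2, 3/2): F = (-11.0000, 4.2500, 7.7500).
Jacobian J = [[-2·x + 3, -z, -y], [5·z, 1, 5·x + 6·z], [0, 4·y, -2·z + 4]].
At the point, J = [[5.0000, -1.5000, -2.0000], [7.5000, 1.0000, 4.0000], [0.0000, 8.0000, 1.0000]] (det J = -263.7500).
Solving J·Δ = −F gives Δ = (0.9417, -0.6351, -2.6694).
Then the next iterate is (x, y, z)₁ = (-0.0583, 1.3649, -1.1694).

(-0.0583, 1.3649, -1.1694)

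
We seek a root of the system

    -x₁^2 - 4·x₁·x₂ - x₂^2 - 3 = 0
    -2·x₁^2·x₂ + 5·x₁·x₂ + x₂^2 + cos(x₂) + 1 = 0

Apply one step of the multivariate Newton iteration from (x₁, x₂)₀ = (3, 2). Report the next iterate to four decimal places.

At (3, 2): F = (-40.0000, -1.416147).
Jacobian J = [[-2·x₁ - 4·x₂, -4·x₁ - 2·x₂], [-4·x₁·x₂ + 5·x₂, -2·x₁^2 + 5·x₁ + 2·x₂ - sin(x₂)]].
At the point, J = [[-14.0000, -16.0000], [-14.0000, 0.090703]] (det J = -225.269836).
Solving J·Δ = −F gives Δ = (-0.1167, -2.3979).
Then the next iterate is (x₁, x₂)₁ = (2.8833, -0.3979).

(2.8833, -0.3979)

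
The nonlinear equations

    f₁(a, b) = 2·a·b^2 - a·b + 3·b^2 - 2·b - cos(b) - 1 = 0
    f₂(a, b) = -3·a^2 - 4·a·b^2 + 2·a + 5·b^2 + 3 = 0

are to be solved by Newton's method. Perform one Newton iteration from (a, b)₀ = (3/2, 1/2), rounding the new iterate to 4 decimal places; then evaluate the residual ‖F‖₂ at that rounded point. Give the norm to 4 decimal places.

At (3/2, 1/2): F = (-2.127583, -1.0000).
Jacobian J = [[2·b^2 - b, 4·a·b - a + 6·b + sin(b) - 2], [-6·a - 4·b^2 + 2, -8·a·b + 10·b]].
At the point, J = [[0.0000, 2.979426], [-8.0000, -1.0000]] (det J = 23.835404).
Solving J·Δ = −F gives Δ = (-0.2143, 0.7141).
Then the next iterate is (a, b)₁ = (1.2857, 1.2141).
Re-evaluating at (1.2857, 1.2141): F = (2.874111, 0.401834), so ‖F‖₂ = 2.9021.

2.9021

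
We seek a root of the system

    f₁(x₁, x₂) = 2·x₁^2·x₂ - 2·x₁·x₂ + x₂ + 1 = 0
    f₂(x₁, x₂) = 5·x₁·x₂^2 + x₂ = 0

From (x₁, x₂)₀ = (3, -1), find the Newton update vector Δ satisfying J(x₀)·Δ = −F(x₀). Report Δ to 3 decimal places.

(-0.738, 0.356)

At (3, -1): F = (-12.000, 14.000).
Jacobian J = [[4·x₁·x₂ - 2·x₂, 2·x₁^2 - 2·x₁ + 1], [5·x₂^2, 10·x₁·x₂ + 1]].
At the point, J = [[-10.000, 13.000], [5.000, -29.000]] (det J = 225.000).
Solving J·Δ = −F gives Δ = (-0.738, 0.356).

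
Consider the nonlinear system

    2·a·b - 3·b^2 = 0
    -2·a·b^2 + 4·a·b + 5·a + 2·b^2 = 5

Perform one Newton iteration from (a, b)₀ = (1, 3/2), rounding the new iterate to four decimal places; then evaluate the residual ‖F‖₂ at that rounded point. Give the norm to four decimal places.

At (1, 3/2): F = (-3.7500, 6.0000).
Jacobian J = [[2·b, 2·a - 6·b], [-2·b^2 + 4·b + 5, -4·a·b + 4·a + 4·b]].
At the point, J = [[3.0000, -7.0000], [6.5000, 4.0000]] (det J = 57.5000).
Solving J·Δ = −F gives Δ = (-0.4696, -0.7370).
Then the next iterate is (a, b)₁ = (0.5304, 0.7630).
Re-evaluating at (0.5304, 0.7630): F = (-0.937117, -0.182446), so ‖F‖₂ = 0.9547.

0.9547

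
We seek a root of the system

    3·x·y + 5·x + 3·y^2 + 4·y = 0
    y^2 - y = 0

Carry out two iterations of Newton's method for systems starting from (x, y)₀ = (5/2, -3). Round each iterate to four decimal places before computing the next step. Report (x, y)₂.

At (5/2, -3): F = (5.0000, 12.0000).
Jacobian J = [[3·y + 5, 3·x + 6·y + 4], [0, 2·y - 1]].
At the point, J = [[-4.0000, -6.5000], [0.0000, -7.0000]] (det J = 28.0000).
Solving J·Δ = −F gives Δ = (-1.5357, 1.7143).
Then the next iterate is (x, y)₁ = (0.9643, -1.2857).
Round to (0.9643, -1.2857) and repeat: F = (0.918372, 2.938724), J = [[1.1429, -0.8213], [0.0000, -3.5714]].
Δ = (-0.2122, 0.8228), so (x, y)₂ = (0.7521, -0.4629).

(0.7521, -0.4629)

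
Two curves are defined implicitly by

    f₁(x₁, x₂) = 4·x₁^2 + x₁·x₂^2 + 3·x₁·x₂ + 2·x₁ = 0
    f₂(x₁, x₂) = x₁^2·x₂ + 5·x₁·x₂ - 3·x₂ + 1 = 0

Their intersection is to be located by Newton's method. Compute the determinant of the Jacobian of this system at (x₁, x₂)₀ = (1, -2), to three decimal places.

J = [[8·x₁ + x₂^2 + 3·x₂ + 2, 2·x₁·x₂ + 3·x₁], [2·x₁·x₂ + 5·x₂, x₁^2 + 5·x₁ - 3]].
At the point, J = [[8.000, -1.000], [-14.000, 3.000]].
det J = 10.000.

10.000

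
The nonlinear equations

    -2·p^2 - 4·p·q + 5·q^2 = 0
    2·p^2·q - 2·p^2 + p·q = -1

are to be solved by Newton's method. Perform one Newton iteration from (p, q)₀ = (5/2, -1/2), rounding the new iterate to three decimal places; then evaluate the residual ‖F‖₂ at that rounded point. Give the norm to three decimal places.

5.182

At (5/2, -1/2): F = (-6.250, -19.000).
Jacobian J = [[-4·p - 4·q, -4·p + 10·q], [4·p·q - 4·p + q, 2·p^2 + p]].
At the point, J = [[-8.000, -15.000], [-15.500, 15.000]] (det J = -352.500).
Solving J·Δ = −F gives Δ = (-1.074, 0.156).
Then the next iterate is (p, q)₁ = (1.426, -0.344).
Re-evaluating at (1.426, -0.344): F = (-1.51310, -4.95653), so ‖F‖₂ = 5.182.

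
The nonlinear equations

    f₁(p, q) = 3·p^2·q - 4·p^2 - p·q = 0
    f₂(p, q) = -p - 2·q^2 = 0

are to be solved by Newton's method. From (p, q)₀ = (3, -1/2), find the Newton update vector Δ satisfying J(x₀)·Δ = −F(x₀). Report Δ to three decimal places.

(-0.293, 1.604)

At (3, -1/2): F = (-48.000, -3.500).
Jacobian J = [[6·p·q - 8·p - q, 3·p^2 - p], [-1, -4·q]].
At the point, J = [[-32.500, 24.000], [-1.000, 2.000]] (det J = -41.000).
Solving J·Δ = −F gives Δ = (-0.293, 1.604).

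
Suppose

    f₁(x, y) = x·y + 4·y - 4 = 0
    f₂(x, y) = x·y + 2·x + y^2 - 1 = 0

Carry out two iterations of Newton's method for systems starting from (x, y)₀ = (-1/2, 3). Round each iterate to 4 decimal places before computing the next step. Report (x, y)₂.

(8.0000, -5.0000)

At (-1/2, 3): F = (6.5000, 5.5000).
Jacobian J = [[y, x + 4], [y + 2, x + 2·y]].
At the point, J = [[3.0000, 3.5000], [5.0000, 5.5000]] (det J = -1.0000).
Solving J·Δ = −F gives Δ = (16.5000, -16.0000).
Then the next iterate is (x, y)₁ = (16.0000, -13.0000).
Round to (16.0000, -13.0000) and repeat: F = (-264.0000, -8.0000), J = [[-13.0000, 20.0000], [-11.0000, -10.0000]].
Δ = (-8.0000, 8.0000), so (x, y)₂ = (8.0000, -5.0000).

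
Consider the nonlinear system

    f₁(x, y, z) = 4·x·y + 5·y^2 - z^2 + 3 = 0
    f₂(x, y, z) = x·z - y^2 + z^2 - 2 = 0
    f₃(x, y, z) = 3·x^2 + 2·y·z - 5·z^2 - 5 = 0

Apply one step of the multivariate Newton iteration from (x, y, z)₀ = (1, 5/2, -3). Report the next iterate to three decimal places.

(-4.493, 2.613, -0.268)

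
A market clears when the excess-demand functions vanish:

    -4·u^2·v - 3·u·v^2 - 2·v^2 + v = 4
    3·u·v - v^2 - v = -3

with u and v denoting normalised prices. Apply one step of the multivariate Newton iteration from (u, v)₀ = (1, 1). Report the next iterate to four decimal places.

At (1, 1): F = (-12.0000, 4.0000).
Jacobian J = [[-8·u·v - 3·v^2, -4·u^2 - 6·u·v - 4·v + 1], [3·v, 3·u - 2·v - 1]].
At the point, J = [[-11.0000, -13.0000], [3.0000, 0.0000]] (det J = 39.0000).
Solving J·Δ = −F gives Δ = (-1.3333, 0.2051).
Then the next iterate is (u, v)₁ = (-0.3333, 1.2051).

(-0.3333, 1.2051)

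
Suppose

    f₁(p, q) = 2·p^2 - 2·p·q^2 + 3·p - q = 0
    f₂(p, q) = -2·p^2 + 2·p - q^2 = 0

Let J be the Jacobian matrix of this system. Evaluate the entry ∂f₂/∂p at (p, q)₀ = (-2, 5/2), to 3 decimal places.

10.000

∂f₂/∂p = -4·p + 2.
At (-2, 5/2) this is 10.000.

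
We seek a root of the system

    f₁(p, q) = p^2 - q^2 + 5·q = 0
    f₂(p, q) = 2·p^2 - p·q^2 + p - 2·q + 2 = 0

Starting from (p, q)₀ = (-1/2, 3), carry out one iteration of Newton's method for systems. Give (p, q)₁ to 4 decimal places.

(0.1136, 8.6364)

At (-1/2, 3): F = (6.2500, 0.5000).
Jacobian J = [[2·p, -2·q + 5], [4·p - q^2 + 1, -2·p·q - 2]].
At the point, J = [[-1.0000, -1.0000], [-10.0000, 1.0000]] (det J = -11.0000).
Solving J·Δ = −F gives Δ = (0.6136, 5.6364).
Then the next iterate is (p, q)₁ = (0.1136, 8.6364).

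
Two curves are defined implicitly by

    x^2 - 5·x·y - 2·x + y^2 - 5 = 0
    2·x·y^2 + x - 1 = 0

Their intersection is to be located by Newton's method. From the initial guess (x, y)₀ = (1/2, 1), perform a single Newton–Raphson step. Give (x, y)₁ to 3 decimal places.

(-0.857, 2.786)

At (1/2, 1): F = (-7.250, 0.500).
Jacobian J = [[2·x - 5·y - 2, -5·x + 2·y], [2·y^2 + 1, 4·x·y]].
At the point, J = [[-6.000, -0.500], [3.000, 2.000]] (det J = -10.500).
Solving J·Δ = −F gives Δ = (-1.357, 1.786).
Then the next iterate is (x, y)₁ = (-0.857, 2.786).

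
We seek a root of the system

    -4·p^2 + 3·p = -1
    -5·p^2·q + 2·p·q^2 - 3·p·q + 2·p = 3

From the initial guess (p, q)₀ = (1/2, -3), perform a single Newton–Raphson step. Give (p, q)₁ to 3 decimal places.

At (1/2, -3): F = (1.500, 15.250).
Jacobian J = [[-8·p + 3, 0], [-10·p·q + 2·q^2 - 3·q + 2, -5·p^2 + 4·p·q - 3·p]].
At the point, J = [[-1.000, 0.000], [44.000, -8.750]] (det J = 8.750).
Solving J·Δ = −F gives Δ = (1.500, 9.286).
Then the next iterate is (p, q)₁ = (2.000, 6.286).

(2.000, 6.286)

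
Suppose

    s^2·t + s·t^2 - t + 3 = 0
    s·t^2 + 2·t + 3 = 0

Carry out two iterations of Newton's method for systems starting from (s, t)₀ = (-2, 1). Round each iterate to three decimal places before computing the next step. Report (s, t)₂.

(-1.647, 1.972)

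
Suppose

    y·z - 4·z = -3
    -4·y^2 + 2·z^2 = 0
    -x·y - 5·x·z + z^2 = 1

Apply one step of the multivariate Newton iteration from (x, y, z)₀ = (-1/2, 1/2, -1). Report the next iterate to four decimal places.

At (-1/2, 1/2, -1): F = (6.5000, 1.0000, -2.2500).
Jacobian J = [[0, z, y - 4], [0, -8·y, 4·z], [-y - 5·z, -x, -5·x + 2·z]].
At the point, J = [[0.0000, -1.0000, -3.5000], [0.0000, -4.0000, -4.0000], [4.5000, 0.5000, 0.5000]] (det J = -45.0000).
Solving J·Δ = −F gives Δ = (0.4722, -2.2500, 2.5000).
Then the next iterate is (x, y, z)₁ = (-0.0278, -1.7500, 1.5000).

(-0.0278, -1.7500, 1.5000)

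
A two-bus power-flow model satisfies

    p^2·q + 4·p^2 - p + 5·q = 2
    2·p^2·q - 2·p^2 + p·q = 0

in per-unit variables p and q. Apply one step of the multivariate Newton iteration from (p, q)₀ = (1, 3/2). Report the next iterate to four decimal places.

(-0.6667, 2.6111)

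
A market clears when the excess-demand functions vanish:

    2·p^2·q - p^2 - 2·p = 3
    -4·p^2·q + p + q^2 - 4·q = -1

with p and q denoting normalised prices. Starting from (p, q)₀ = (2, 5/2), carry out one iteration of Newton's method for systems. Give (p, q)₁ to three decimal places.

At (2, 5/2): F = (9.000, -40.750).
Jacobian J = [[4·p·q - 2·p - 2, 2·p^2], [-8·p·q + 1, -4·p^2 + 2·q - 4]].
At the point, J = [[14.000, 8.000], [-39.000, -15.000]] (det J = 102.000).
Solving J·Δ = −F gives Δ = (-1.873, 2.152).
Then the next iterate is (p, q)₁ = (0.127, 4.652).

(0.127, 4.652)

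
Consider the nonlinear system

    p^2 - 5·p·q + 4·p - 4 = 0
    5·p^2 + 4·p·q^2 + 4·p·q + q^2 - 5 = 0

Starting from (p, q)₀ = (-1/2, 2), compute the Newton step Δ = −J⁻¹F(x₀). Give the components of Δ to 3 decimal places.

At (-1/2, 2): F = (-0.750, -11.750).
Jacobian J = [[2·p - 5·q + 4, -5·p], [10·p + 4·q^2 + 4·q, 8·p·q + 4·p + 2·q]].
At the point, J = [[-7.000, 2.500], [19.000, -6.000]] (det J = -5.500).
Solving J·Δ = −F gives Δ = (6.159, 17.545).

(6.159, 17.545)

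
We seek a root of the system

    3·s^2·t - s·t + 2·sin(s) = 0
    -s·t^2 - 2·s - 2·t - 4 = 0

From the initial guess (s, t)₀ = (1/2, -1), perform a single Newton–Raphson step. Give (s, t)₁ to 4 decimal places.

(0.3330, -3.9990)

At (1/2, -1): F = (0.708851, -3.5000).
Jacobian J = [[6·s·t - t + 2·cos(s), 3·s^2 - s], [-t^2 - 2, -2·s·t - 2]].
At the point, J = [[-0.244835, 0.2500], [-3.0000, -1.0000]] (det J = 0.994835).
Solving J·Δ = −F gives Δ = (-0.1670, -2.9990).
Then the next iterate is (s, t)₁ = (0.3330, -3.9990).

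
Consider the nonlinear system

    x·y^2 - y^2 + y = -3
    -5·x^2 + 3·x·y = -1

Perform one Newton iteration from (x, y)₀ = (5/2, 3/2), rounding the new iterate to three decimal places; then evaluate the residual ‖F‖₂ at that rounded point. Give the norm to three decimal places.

5.799

At (5/2, 3/2): F = (7.875, -19.000).
Jacobian J = [[y^2, 2·x·y - 2·y + 1], [-10·x + 3·y, 3·x]].
At the point, J = [[2.250, 5.500], [-20.500, 7.500]] (det J = 129.625).
Solving J·Δ = −F gives Δ = (-1.262, -0.916).
Then the next iterate is (x, y)₁ = (1.238, 0.584).
Re-evaluating at (1.238, 0.584): F = (3.66517, -4.49424), so ‖F‖₂ = 5.799.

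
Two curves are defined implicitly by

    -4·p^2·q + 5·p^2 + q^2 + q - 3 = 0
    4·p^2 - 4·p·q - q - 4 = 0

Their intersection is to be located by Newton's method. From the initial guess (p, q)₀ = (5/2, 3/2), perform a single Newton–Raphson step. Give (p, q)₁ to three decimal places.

At (5/2, 3/2): F = (-5.500, 4.500).
Jacobian J = [[-8·p·q + 10·p, -4·p^2 + 2·q + 1], [8·p - 4·q, -4·p - 1]].
At the point, J = [[-5.000, -21.000], [14.000, -11.000]] (det J = 349.000).
Solving J·Δ = −F gives Δ = (-0.444, -0.156).
Then the next iterate is (p, q)₁ = (2.056, 1.344).

(2.056, 1.344)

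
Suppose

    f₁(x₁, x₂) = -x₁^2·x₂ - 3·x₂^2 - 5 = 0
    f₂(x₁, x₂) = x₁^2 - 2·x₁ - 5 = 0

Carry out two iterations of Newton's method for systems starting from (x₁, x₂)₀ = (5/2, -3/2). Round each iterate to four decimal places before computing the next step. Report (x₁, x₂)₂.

(3.4659, -3.4747)

At (5/2, -3/2): F = (-2.3750, -3.7500).
Jacobian J = [[-2·x₁·x₂, -x₁^2 - 6·x₂], [2·x₁ - 2, 0]].
At the point, J = [[7.5000, 2.7500], [3.0000, 0.0000]] (det J = -8.2500).
Solving J·Δ = −F gives Δ = (1.2500, -2.5455).
Then the next iterate is (x₁, x₂)₁ = (3.7500, -4.0455).
Round to (3.7500, -4.0455) and repeat: F = (2.791633, 1.5625), J = [[30.341250, 10.2105], [5.5000, 0.0000]].
Δ = (-0.2841, 0.5708), so (x₁, x₂)₂ = (3.4659, -3.4747).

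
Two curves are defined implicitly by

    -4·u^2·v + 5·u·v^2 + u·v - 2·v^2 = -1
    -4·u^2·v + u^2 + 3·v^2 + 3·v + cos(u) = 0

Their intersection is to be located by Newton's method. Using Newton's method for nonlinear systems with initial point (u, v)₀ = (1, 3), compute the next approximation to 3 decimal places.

At (1, 3): F = (19.000, 25.54030).
Jacobian J = [[-8·u·v + 5·v^2 + v, -4·u^2 + 10·u·v + u - 4·v], [-8·u·v + 2·u - sin(u), -4·u^2 + 6·v + 3]].
At the point, J = [[24.000, 15.000], [-22.84147, 17.000]] (det J = 750.62206).
Solving J·Δ = −F gives Δ = (0.080, -1.395).
Then the next iterate is (u, v)₁ = (1.080, 1.605).

(1.080, 1.605)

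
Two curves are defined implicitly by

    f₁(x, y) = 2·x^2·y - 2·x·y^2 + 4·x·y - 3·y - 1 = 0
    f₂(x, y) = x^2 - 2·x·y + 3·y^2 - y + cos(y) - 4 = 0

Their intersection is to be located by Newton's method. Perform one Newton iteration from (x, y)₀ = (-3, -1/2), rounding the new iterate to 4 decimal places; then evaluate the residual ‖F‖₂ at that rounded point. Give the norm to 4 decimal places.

4.3982

At (-3, -1/2): F = (-1.0000, 4.127583).
Jacobian J = [[4·x·y - 2·y^2 + 4·y, 2·x^2 - 4·x·y + 4·x - 3], [2·x - 2·y, -2·x + 6·y - sin(y) - 1]].
At the point, J = [[3.5000, -3.0000], [-5.0000, 2.479426]] (det J = -6.322011).
Solving J·Δ = −F gives Δ = (1.5665, 1.4942).
Then the next iterate is (x, y)₁ = (-1.4335, 0.9942).
Re-evaluating at (-1.4335, 0.9942): F = (-2.763496, 3.421568), so ‖F‖₂ = 4.3982.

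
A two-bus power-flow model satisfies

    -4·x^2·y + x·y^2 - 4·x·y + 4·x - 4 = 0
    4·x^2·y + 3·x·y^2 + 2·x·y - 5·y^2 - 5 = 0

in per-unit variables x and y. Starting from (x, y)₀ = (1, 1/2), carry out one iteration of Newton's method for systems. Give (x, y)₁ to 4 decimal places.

(1.9774, -0.2801)

At (1, 1/2): F = (-3.7500, -2.5000).
Jacobian J = [[-8·x·y + y^2 - 4·y + 4, -4·x^2 + 2·x·y - 4·x], [8·x·y + 3·y^2 + 2·y, 4·x^2 + 6·x·y + 2·x - 10·y]].
At the point, J = [[-1.7500, -7.0000], [5.7500, 4.0000]] (det J = 33.2500).
Solving J·Δ = −F gives Δ = (0.9774, -0.7801).
Then the next iterate is (x, y)₁ = (1.9774, -0.2801).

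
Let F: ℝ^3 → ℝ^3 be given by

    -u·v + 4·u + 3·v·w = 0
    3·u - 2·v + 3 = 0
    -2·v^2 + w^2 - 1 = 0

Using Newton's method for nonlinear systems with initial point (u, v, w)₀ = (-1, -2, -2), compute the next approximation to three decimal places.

At (-1, -2, -2): F = (6.000, 4.000, -5.000).
Jacobian J = [[-v + 4, -u + 3·w, 3·v], [3, -2, 0], [0, -4·v, 2·w]].
At the point, J = [[6.000, -5.000, -6.000], [3.000, -2.000, 0.000], [0.000, 8.000, -4.000]] (det J = -156.000).
Solving J·Δ = −F gives Δ = (-1.051, 0.423, -0.404).
Then the next iterate is (u, v, w)₁ = (-2.051, -1.577, -2.404).

(-2.051, -1.577, -2.404)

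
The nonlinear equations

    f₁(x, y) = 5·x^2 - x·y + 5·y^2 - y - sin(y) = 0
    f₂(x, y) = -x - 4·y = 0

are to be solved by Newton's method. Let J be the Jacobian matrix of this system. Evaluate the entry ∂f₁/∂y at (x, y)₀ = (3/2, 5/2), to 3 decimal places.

23.301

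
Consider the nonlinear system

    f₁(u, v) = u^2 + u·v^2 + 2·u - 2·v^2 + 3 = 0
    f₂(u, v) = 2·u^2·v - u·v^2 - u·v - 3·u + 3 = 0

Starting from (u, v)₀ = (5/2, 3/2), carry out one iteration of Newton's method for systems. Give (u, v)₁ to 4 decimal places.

(-0.3953, 9.1047)

At (5/2, 3/2): F = (15.3750, 4.8750).
Jacobian J = [[2·u + v^2 + 2, 2·u·v - 4·v], [4·u·v - v^2 - v - 3, 2·u^2 - 2·u·v - u]].
At the point, J = [[9.2500, 1.5000], [8.2500, 2.5000]] (det J = 10.7500).
Solving J·Δ = −F gives Δ = (-2.8953, 7.6047).
Then the next iterate is (u, v)₁ = (-0.3953, 9.1047).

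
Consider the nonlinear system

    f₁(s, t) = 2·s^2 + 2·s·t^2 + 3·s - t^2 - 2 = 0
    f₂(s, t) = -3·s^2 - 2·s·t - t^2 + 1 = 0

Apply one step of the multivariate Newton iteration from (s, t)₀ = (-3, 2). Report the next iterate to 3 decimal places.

At (-3, 2): F = (-21.000, -18.000).
Jacobian J = [[4·s + 2·t^2 + 3, 4·s·t - 2·t], [-6·s - 2·t, -2·s - 2·t]].
At the point, J = [[-1.000, -28.000], [14.000, 2.000]] (det J = 390.000).
Solving J·Δ = −F gives Δ = (1.400, -0.800).
Then the next iterate is (s, t)₁ = (-1.600, 1.200).

(-1.600, 1.200)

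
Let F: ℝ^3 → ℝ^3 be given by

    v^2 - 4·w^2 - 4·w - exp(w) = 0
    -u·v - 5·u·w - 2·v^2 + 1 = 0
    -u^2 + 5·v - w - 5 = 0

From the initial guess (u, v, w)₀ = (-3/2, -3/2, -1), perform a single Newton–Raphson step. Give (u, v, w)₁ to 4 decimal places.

At (-3/2, -3/2, -1): F = (1.882121, -13.2500, -13.7500).
Jacobian J = [[0, 2·v, -8·w - exp(w) - 4], [-v - 5·w, -u - 4·v, -5·u], [-2·u, 5, -1]].
At the point, J = [[0.0000, -3.0000, 3.632121], [6.5000, 7.5000, 7.5000], [3.0000, 5.0000, -1.0000]] (det J = -50.678794).
Solving J·Δ = −F gives Δ = (7.8606, -2.4796, -2.5662).
Then the next iterate is (u, v, w)₁ = (6.3606, -3.9796, -3.5662).

(6.3606, -3.9796, -3.5662)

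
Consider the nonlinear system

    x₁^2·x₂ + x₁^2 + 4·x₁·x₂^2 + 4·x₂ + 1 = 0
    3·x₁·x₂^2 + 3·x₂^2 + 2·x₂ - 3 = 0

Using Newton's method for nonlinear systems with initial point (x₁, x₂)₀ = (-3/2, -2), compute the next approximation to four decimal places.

At (-3/2, -2): F = (-33.2500, -13.0000).
Jacobian J = [[2·x₁·x₂ + 2·x₁ + 4·x₂^2, x₁^2 + 8·x₁·x₂ + 4], [3·x₂^2, 6·x₁·x₂ + 6·x₂ + 2]].
At the point, J = [[19.0000, 30.2500], [12.0000, 8.0000]] (det J = -211.0000).
Solving J·Δ = −F gives Δ = (0.6031, 0.7204).
Then the next iterate is (x₁, x₂)₁ = (-0.8969, -1.2796).

(-0.8969, -1.2796)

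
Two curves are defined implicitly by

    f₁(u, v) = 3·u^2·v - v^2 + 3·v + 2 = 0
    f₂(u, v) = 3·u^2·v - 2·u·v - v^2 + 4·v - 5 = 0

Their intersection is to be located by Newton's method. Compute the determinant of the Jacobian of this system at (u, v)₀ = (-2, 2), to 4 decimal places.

-76.0000

J = [[6·u·v, 3·u^2 - 2·v + 3], [6·u·v - 2·v, 3·u^2 - 2·u - 2·v + 4]].
At the point, J = [[-24.0000, 11.0000], [-28.0000, 16.0000]].
det J = -76.0000.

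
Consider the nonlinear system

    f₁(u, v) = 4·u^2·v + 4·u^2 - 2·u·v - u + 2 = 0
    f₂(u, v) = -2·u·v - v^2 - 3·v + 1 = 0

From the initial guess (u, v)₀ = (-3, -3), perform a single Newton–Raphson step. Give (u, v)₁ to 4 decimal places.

(-2.7733, -1.2622)

At (-3, -3): F = (-85.0000, -17.0000).
Jacobian J = [[8·u·v + 8·u - 2·v - 1, 4·u^2 - 2·u], [-2·v, -2·u - 2·v - 3]].
At the point, J = [[53.0000, 42.0000], [6.0000, 9.0000]] (det J = 225.0000).
Solving J·Δ = −F gives Δ = (0.2267, 1.7378).
Then the next iterate is (u, v)₁ = (-2.7733, -1.2622).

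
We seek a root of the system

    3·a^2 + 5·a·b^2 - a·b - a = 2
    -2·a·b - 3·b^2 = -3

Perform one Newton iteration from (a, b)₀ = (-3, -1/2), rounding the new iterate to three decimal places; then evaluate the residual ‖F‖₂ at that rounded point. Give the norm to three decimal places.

At (-3, -1/2): F = (22.750, -0.750).
Jacobian J = [[6·a + 5·b^2 - b - 1, 10·a·b - a], [-2·b, -2·a - 6·b]].
At the point, J = [[-17.250, 18.000], [1.000, 9.000]] (det J = -173.250).
Solving J·Δ = −F gives Δ = (1.260, -0.057).
Then the next iterate is (a, b)₁ = (-1.740, -0.557).
Re-evaluating at (-1.740, -0.557): F = (5.15445, 0.13089), so ‖F‖₂ = 5.156.

5.156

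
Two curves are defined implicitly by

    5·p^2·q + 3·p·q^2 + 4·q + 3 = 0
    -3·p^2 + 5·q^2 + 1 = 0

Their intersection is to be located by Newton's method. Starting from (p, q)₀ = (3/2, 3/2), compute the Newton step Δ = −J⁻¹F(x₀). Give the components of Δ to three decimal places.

At (3/2, 3/2): F = (36.000, 5.500).
Jacobian J = [[10·p·q + 3·q^2, 5·p^2 + 6·p·q + 4], [-6·p, 10·q]].
At the point, J = [[29.250, 28.750], [-9.000, 15.000]] (det J = 697.500).
Solving J·Δ = −F gives Δ = (-0.547, -0.695).

(-0.547, -0.695)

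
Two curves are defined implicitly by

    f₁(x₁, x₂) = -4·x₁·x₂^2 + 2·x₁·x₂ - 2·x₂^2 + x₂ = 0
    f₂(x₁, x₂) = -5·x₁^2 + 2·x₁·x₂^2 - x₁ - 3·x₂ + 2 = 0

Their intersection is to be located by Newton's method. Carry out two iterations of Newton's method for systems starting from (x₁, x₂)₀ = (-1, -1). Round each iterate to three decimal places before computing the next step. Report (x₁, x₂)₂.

(-0.850, -0.216)

At (-1, -1): F = (3.000, -1.000).
Jacobian J = [[-4·x₂^2 + 2·x₂, -8·x₁·x₂ + 2·x₁ - 4·x₂ + 1], [-10·x₁ + 2·x₂^2 - 1, 4·x₁·x₂ - 3]].
At the point, J = [[-6.000, -5.000], [11.000, 1.000]] (det J = 49.000).
Solving J·Δ = −F gives Δ = (0.041, 0.551).
Then the next iterate is (x₁, x₂)₁ = (-0.959, -0.449).
Round to (-0.959, -0.449) and repeat: F = (0.78232, -0.67908), J = [[-1.70440, -2.56673], [8.99320, -1.27764]].
Δ = (0.109, 0.233), so (x₁, x₂)₂ = (-0.850, -0.216).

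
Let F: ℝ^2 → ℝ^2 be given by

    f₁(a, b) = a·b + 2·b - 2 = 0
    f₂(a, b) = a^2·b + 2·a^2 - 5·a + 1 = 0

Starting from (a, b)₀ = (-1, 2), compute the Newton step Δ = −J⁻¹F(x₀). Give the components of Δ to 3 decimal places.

(0.667, -1.333)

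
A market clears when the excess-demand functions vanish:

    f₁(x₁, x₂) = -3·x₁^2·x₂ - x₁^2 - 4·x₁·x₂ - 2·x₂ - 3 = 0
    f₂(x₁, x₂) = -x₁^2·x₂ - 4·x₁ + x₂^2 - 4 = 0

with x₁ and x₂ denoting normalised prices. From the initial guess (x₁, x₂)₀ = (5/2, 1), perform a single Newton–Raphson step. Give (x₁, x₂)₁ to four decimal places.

At (5/2, 1): F = (-40.0000, -19.2500).
Jacobian J = [[-6·x₁·x₂ - 2·x₁ - 4·x₂, -3·x₁^2 - 4·x₁ - 2], [-2·x₁·x₂ - 4, -x₁^2 + 2·x₂]].
At the point, J = [[-24.0000, -30.7500], [-9.0000, -4.2500]] (det J = -174.7500).
Solving J·Δ = −F gives Δ = (-2.4145, 0.5837).
Then the next iterate is (x₁, x₂)₁ = (0.0855, 1.5837).

(0.0855, 1.5837)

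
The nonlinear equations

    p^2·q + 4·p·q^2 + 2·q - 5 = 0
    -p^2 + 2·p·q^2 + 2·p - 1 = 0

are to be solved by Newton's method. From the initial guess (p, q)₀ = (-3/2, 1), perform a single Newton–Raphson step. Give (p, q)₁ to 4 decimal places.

(-0.8536, 0.2124)

At (-3/2, 1): F = (-6.7500, -9.2500).
Jacobian J = [[2·p·q + 4·q^2, p^2 + 8·p·q + 2], [-2·p + 2·q^2 + 2, 4·p·q]].
At the point, J = [[1.0000, -7.7500], [7.0000, -6.0000]] (det J = 48.2500).
Solving J·Δ = −F gives Δ = (0.6464, -0.7876).
Then the next iterate is (p, q)₁ = (-0.8536, 0.2124).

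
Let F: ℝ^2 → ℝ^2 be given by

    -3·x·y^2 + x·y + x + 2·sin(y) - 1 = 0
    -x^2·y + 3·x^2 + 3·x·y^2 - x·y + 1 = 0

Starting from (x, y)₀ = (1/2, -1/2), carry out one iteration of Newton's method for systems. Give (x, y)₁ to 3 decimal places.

(0.228, 0.037)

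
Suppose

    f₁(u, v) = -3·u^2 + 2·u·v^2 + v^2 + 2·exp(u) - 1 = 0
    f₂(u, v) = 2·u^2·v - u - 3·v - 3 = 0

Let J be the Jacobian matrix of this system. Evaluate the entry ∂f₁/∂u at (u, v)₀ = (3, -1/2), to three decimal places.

22.671

∂f₁/∂u = -6·u + 2·v^2 + 2·exp(u).
At (3, -1/2) this is 22.671.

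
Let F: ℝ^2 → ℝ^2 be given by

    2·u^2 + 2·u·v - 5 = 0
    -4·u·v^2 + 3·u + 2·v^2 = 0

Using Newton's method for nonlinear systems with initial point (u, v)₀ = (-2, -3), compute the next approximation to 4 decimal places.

(-1.2034, -2.0381)

At (-2, -3): F = (15.0000, 84.0000).
Jacobian J = [[4·u + 2·v, 2·u], [-4·v^2 + 3, -8·u·v + 4·v]].
At the point, J = [[-14.0000, -4.0000], [-33.0000, -60.0000]] (det J = 708.0000).
Solving J·Δ = −F gives Δ = (0.7966, 0.9619).
Then the next iterate is (u, v)₁ = (-1.2034, -2.0381).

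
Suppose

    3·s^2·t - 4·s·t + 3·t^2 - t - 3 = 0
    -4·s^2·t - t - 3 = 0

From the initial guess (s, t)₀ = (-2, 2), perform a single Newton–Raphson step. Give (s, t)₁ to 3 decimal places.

(-1.223, 1.286)

At (-2, 2): F = (47.000, -37.000).
Jacobian J = [[6·s·t - 4·t, 3·s^2 - 4·s + 6·t - 1], [-8·s·t, -4·s^2 - 1]].
At the point, J = [[-32.000, 31.000], [32.000, -17.000]] (det J = -448.000).
Solving J·Δ = −F gives Δ = (0.777, -0.714).
Then the next iterate is (s, t)₁ = (-1.223, 1.286).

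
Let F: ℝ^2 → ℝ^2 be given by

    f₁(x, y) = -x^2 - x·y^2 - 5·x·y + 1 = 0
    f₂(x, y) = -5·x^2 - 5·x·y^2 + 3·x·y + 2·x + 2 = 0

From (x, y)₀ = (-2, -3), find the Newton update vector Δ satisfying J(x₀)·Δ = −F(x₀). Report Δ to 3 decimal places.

At (-2, -3): F = (-15.000, 86.000).
Jacobian J = [[-2·x - y^2 - 5·y, -2·x·y - 5·x], [-10·x - 5·y^2 + 3·y + 2, -10·x·y + 3·x]].
At the point, J = [[10.000, -2.000], [-32.000, -66.000]] (det J = -724.000).
Solving J·Δ = −F gives Δ = (1.605, 0.525).

(1.605, 0.525)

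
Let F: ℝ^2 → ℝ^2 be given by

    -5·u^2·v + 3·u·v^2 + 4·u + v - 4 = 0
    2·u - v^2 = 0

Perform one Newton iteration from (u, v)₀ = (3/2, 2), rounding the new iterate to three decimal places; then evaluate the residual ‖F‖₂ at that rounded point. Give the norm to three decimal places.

At (3/2, 2): F = (-0.500, -1.000).
Jacobian J = [[-10·u·v + 3·v^2 + 4, -5·u^2 + 6·u·v + 1], [2, -2·v]].
At the point, J = [[-14.000, 7.750], [2.000, -4.000]] (det J = 40.500).
Solving J·Δ = −F gives Δ = (-0.241, -0.370).
Then the next iterate is (u, v)₁ = (1.259, 1.630).
Re-evaluating at (1.259, 1.630): F = (-0.21730, -0.13890), so ‖F‖₂ = 0.258.

0.258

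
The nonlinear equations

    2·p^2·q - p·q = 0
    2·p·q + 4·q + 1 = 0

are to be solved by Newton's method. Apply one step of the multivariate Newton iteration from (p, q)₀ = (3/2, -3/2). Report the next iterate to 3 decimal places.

(1.431, -0.172)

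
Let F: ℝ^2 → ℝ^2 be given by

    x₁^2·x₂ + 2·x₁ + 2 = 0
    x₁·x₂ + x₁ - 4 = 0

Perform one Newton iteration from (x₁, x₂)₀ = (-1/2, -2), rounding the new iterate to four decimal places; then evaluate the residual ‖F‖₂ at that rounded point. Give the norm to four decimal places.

3.1442

At (-1/2, -2): F = (0.5000, -3.5000).
Jacobian J = [[2·x₁·x₂ + 2, x₁^2], [x₂ + 1, x₁]].
At the point, J = [[4.0000, 0.2500], [-1.0000, -0.5000]] (det J = -1.7500).
Solving J·Δ = −F gives Δ = (0.3571, -7.7143).
Then the next iterate is (x₁, x₂)₁ = (-0.1429, -9.7143).
Re-evaluating at (-0.1429, -9.7143): F = (1.515830, -2.754727), so ‖F‖₂ = 3.1442.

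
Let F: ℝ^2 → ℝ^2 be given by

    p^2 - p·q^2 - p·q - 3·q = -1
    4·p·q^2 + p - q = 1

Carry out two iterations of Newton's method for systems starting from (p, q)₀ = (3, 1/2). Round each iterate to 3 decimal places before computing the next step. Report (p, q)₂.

(0.923, 0.344)

At (3, 1/2): F = (6.250, 4.500).
Jacobian J = [[2·p - q^2 - q, -2·p·q - p - 3], [4·q^2 + 1, 8·p·q - 1]].
At the point, J = [[5.250, -9.000], [2.000, 11.000]] (det J = 75.750).
Solving J·Δ = −F gives Δ = (-1.442, -0.147).
Then the next iterate is (p, q)₁ = (1.558, 0.353).
Round to (1.558, 0.353) and repeat: F = (1.62425, 0.98156), J = [[2.63839, -5.65795], [1.49844, 3.39979]].
Δ = (-0.635, -0.009), so (p, q)₂ = (0.923, 0.344).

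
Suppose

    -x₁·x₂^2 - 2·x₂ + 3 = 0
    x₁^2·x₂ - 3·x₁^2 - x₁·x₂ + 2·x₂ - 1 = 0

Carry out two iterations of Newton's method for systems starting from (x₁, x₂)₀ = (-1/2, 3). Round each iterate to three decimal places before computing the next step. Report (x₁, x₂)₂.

(-2.716, 2.481)

At (-1/2, 3): F = (1.500, 6.500).
Jacobian J = [[-x₂^2, -2·x₁·x₂ - 2], [2·x₁·x₂ - 6·x₁ - x₂, x₁^2 - x₁ + 2]].
At the point, J = [[-9.000, 1.000], [-3.000, 2.750]] (det J = -21.750).
Solving J·Δ = −F gives Δ = (-0.109, -2.483).
Then the next iterate is (x₁, x₂)₁ = (-0.609, 0.517).
Round to (-0.609, 0.517) and repeat: F = (2.12878, -0.57204), J = [[-0.26729, -1.37029], [2.50729, 2.97988]].
Δ = (-2.107, 1.964), so (x₁, x₂)₂ = (-2.716, 2.481).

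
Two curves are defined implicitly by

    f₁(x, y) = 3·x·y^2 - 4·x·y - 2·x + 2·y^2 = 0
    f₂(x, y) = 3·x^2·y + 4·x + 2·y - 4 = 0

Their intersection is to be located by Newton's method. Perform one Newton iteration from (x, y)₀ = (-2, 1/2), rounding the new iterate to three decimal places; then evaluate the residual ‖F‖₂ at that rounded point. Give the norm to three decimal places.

At (-2, 1/2): F = (7.000, -5.000).
Jacobian J = [[3·y^2 - 4·y - 2, 6·x·y - 4·x + 4·y], [6·x·y + 4, 3·x^2 + 2]].
At the point, J = [[-3.250, 4.000], [-2.000, 14.000]] (det J = -37.500).
Solving J·Δ = −F gives Δ = (3.147, 0.807).
Then the next iterate is (x, y)₁ = (1.147, 1.307).
Re-evaluating at (1.147, 1.307): F = (1.00407, 8.36050), so ‖F‖₂ = 8.421.

8.421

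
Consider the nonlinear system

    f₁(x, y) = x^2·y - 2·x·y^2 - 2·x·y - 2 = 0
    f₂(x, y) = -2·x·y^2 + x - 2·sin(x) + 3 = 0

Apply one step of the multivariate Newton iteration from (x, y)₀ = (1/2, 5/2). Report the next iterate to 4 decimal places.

(24.5709, -62.0546)

At (1/2, 5/2): F = (-10.1250, -3.708851).
Jacobian J = [[2·x·y - 2·y^2 - 2·y, x^2 - 4·x·y - 2·x], [-2·y^2 - 2·cos(x) + 1, -4·x·y]].
At the point, J = [[-15.0000, -5.7500], [-13.255165, -5.0000]] (det J = -1.217199).
Solving J·Δ = −F gives Δ = (24.0709, -64.5546).
Then the next iterate is (x, y)₁ = (24.5709, -62.0546).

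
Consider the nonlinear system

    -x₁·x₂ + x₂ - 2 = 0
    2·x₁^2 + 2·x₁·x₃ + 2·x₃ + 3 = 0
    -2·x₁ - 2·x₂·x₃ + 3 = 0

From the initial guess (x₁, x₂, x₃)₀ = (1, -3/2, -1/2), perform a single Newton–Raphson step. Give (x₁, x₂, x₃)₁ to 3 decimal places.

(2.333, 6.917, -2.250)

At (1, -3/2, -1/2): F = (-2.000, 3.000, -0.500).
Jacobian J = [[-x₂, -x₁ + 1, 0], [4·x₁ + 2·x₃, 0, 2·x₁ + 2], [-2, -2·x₃, -2·x₂]].
At the point, J = [[1.500, 0.000, 0.000], [3.000, 0.000, 4.000], [-2.000, 1.000, 3.000]] (det J = -6.000).
Solving J·Δ = −F gives Δ = (1.333, 8.417, -1.750).
Then the next iterate is (x₁, x₂, x₃)₁ = (2.333, 6.917, -2.250).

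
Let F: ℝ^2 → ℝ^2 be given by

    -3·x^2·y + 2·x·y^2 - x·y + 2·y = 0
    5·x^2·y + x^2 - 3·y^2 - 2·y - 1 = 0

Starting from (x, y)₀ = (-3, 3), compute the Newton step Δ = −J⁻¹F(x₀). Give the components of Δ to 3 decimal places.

At (-3, 3): F = (-120.000, 110.000).
Jacobian J = [[-6·x·y + 2·y^2 - y, -3·x^2 + 4·x·y - x + 2], [10·x·y + 2·x, 5·x^2 - 6·y - 2]].
At the point, J = [[69.000, -58.000], [-96.000, 25.000]] (det J = -3843.000).
Solving J·Δ = −F gives Δ = (0.880, -1.023).

(0.880, -1.023)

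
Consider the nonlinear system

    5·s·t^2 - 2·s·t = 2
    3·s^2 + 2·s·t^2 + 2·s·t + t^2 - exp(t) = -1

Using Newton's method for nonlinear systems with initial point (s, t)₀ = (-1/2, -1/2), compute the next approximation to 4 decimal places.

At (-1/2, -1/2): F = (-3.1250, 1.643469).
Jacobian J = [[5·t^2 - 2·t, 10·s·t - 2·s], [6·s + 2·t^2 + 2·t, 4·s·t + 2·s + 2·t - exp(t)]].
At the point, J = [[2.2500, 3.5000], [-3.5000, -1.606531]] (det J = 8.635306).
Solving J·Δ = −F gives Δ = (0.0847, 0.8384).
Then the next iterate is (s, t)₁ = (-0.4153, 0.3384).

(-0.4153, 0.3384)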